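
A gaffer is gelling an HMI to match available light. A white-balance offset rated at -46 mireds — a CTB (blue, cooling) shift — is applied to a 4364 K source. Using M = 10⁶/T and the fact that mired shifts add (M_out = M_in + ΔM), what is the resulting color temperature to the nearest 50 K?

M_in = 10⁶/4364 = 229.15 mireds.
M_out = 229.15 + (-46) = 183.15 mireds.
T_out = 10⁶/183.15 = 5460.1 K → 5450 K.

5450 K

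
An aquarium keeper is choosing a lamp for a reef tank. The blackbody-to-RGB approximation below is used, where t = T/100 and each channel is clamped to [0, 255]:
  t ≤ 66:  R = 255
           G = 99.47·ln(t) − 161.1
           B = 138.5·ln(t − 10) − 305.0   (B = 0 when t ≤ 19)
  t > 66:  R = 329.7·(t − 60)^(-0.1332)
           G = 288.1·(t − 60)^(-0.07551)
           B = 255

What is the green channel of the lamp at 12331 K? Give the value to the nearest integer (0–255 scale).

t = 12331/100 = 123.31; the t > 66 branch applies.
G = 288.1·(123.31 − 60)^(-0.07551) = 288.1·63.31^(-0.07551) = 288.1·0.73109 = 210.627.
Rounded: 211.

211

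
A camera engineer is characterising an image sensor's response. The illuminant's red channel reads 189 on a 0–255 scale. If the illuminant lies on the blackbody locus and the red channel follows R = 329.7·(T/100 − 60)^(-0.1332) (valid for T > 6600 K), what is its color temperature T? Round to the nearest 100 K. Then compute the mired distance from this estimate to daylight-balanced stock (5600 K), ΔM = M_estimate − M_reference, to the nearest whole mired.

-99 mireds

(t − 60)^(-0.1332) = 189/329.7 = 0.57325.
t − 60 = 0.57325^(1/-0.1332) = 0.57325^(-7.508) = 65.199, so t = 125.199.
T = 100·t = 12520 K → 12500 K to the nearest 100 K.
M_estimate = 10⁶/12500 = 80.00; M_reference = 10⁶/5600 = 178.57.
ΔM = 80.00 − 178.57 = -98.57 → -99 mireds.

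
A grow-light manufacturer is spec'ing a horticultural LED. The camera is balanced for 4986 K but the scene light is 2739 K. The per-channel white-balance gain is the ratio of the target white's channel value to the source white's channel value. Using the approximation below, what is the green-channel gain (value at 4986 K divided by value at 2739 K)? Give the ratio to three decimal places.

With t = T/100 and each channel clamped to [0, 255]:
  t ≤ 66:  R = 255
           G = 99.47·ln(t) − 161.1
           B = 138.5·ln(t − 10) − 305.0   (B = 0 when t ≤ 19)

1.354

At 2739 K (t = 27.39):
  G = 99.47·ln 27.39 − 161.1 = 99.47·3.3102 − 161.1 = 168.163.
At 4986 K (t = 49.86):
  G = 99.47·ln 49.86 − 161.1 = 99.47·3.9092 − 161.1 = 227.750.
Gain = 227.750 / 168.163 = 1.3543 → 1.354.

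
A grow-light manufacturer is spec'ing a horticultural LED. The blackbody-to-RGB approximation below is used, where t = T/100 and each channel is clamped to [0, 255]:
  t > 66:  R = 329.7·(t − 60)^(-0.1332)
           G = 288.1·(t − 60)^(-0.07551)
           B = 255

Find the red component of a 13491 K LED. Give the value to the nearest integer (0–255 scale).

186

t = 13491/100 = 134.91; the t > 66 branch applies.
R = 329.7·(134.91 − 60)^(-0.1332) = 329.7·74.91^(-0.1332) = 329.7·0.56274 = 185.537.
Rounded: 186.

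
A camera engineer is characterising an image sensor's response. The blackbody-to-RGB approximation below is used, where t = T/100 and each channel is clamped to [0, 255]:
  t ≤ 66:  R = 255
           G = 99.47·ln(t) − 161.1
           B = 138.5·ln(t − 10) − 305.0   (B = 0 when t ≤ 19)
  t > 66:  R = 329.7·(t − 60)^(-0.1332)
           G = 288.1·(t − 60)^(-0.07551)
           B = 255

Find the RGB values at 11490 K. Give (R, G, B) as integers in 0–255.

(193, 213, 255)

t = 11490/100 = 114.9; the t > 66 branch applies.
R = 329.7·(114.9 − 60)^(-0.1332) = 329.7·54.9^(-0.1332) = 329.7·0.58653 = 193.378.
G = 288.1·(114.9 − 60)^(-0.07551) = 288.1·54.9^(-0.07551) = 288.1·0.73900 = 212.906.
B = 255 by definition for t > 66.
Rounded: (193, 213, 255).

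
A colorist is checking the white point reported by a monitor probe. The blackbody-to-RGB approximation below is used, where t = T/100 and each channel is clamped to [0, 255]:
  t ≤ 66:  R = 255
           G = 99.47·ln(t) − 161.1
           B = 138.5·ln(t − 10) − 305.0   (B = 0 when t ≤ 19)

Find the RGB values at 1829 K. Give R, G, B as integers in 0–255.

t = 1829/100 = 18.29; the t ≤ 66 branch applies.
R = 255 by definition for t ≤ 66.
G = 99.47·ln 18.29 − 161.1 = 99.47·2.9064 − 161.1 = 127.995.
t = 18.29 ≤ 19, so B = 0.
Rounded: (255, 128, 0).

R=255, G=128, B=0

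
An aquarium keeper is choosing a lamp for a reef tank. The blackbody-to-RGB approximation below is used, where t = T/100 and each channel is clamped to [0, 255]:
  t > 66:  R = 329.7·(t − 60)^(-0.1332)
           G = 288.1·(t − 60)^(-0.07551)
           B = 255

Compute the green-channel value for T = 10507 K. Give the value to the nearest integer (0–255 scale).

216

t = 10507/100 = 105.07; the t > 66 branch applies.
G = 288.1·(105.07 − 60)^(-0.07551) = 288.1·45.07^(-0.07551) = 288.1·0.75009 = 216.102.
Rounded: 216.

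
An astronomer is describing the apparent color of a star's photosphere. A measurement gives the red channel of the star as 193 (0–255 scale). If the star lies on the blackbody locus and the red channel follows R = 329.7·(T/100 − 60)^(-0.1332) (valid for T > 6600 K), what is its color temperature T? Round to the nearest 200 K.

(t − 60)^(-0.1332) = 193/329.7 = 0.58538.
t − 60 = 0.58538^(1/-0.1332) = 0.58538^(-7.508) = 55.713, so t = 115.713.
T = 100·t = 11571 K → 11600 K to the nearest 200 K.

11600 K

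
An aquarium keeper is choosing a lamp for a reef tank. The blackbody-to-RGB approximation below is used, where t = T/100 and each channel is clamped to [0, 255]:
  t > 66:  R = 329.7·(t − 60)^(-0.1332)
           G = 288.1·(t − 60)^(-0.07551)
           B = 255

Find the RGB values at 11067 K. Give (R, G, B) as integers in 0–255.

t = 11067/100 = 110.67; the t > 66 branch applies.
R = 329.7·(110.67 − 60)^(-0.1332) = 329.7·50.67^(-0.1332) = 329.7·0.59283 = 195.455.
G = 288.1·(110.67 − 60)^(-0.07551) = 288.1·50.67^(-0.07551) = 288.1·0.74349 = 214.199.
B = 255 by definition for t > 66.
Rounded: (195, 214, 255).

(195, 214, 255)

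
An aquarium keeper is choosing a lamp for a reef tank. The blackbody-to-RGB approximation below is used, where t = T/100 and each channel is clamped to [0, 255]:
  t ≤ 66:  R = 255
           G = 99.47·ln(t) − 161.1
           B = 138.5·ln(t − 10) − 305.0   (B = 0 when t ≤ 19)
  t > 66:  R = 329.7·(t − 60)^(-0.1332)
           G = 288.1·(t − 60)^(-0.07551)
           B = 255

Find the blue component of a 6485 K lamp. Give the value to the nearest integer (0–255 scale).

t = 6485/100 = 64.85; the t ≤ 66 branch applies.
B = 138.5·ln(64.85 − 10) − 305.0 = 138.5·ln 54.85 − 305.0 = 138.5·4.0046 − 305.0 = 249.637.
Rounded: 250.

250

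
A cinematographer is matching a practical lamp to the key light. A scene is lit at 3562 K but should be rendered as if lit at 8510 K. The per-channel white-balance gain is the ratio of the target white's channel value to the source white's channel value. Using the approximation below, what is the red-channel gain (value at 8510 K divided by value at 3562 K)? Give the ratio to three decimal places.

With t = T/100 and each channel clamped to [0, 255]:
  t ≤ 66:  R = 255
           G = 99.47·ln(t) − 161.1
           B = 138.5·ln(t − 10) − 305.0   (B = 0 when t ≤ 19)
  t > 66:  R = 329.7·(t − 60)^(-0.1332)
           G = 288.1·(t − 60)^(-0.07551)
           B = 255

At 3562 K (t = 35.62):
  R = 255 by definition for t ≤ 66.
At 8510 K (t = 85.1):
  R = 329.7·(85.1 − 60)^(-0.1332) = 329.7·25.1^(-0.1332) = 329.7·0.65097 = 214.626.
Gain = 214.626 / 255.000 = 0.8417 → 0.842.

0.842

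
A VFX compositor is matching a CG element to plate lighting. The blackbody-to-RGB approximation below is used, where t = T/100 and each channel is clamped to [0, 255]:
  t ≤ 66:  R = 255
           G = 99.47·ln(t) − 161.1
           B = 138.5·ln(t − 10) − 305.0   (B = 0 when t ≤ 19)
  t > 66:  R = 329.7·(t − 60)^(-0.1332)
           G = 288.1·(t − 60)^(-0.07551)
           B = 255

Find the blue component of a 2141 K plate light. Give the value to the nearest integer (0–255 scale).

32

t = 2141/100 = 21.41; the t ≤ 66 branch applies.
B = 138.5·ln(21.41 − 10) − 305.0 = 138.5·ln 11.41 − 305.0 = 138.5·2.4345 − 305.0 = 32.177.
Rounded: 32.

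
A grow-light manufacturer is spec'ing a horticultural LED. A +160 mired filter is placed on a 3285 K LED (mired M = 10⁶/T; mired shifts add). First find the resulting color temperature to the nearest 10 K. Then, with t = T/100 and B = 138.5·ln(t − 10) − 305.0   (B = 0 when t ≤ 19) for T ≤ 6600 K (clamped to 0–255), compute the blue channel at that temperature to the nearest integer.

33

M_in = 10⁶/3285 = 304.41; M_out = 304.41 + (+160) = 464.41.
T_out = 10⁶/464.41 = 2153.3 K → 2150 K; t = 21.5.
B = 138.5·ln(21.5 − 10) − 305.0 = 138.5·ln 11.5 − 305.0 = 138.5·2.4423 − 305.0 = 33.265.
Rounded: 33.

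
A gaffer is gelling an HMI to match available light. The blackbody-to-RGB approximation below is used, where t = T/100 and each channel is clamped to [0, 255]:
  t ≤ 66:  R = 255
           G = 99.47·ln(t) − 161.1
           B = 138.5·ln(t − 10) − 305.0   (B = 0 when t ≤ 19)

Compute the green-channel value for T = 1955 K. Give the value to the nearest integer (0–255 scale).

t = 1955/100 = 19.55; the t ≤ 66 branch applies.
G = 99.47·ln 19.55 − 161.1 = 99.47·2.9730 − 161.1 = 134.622.
Rounded: 135.

135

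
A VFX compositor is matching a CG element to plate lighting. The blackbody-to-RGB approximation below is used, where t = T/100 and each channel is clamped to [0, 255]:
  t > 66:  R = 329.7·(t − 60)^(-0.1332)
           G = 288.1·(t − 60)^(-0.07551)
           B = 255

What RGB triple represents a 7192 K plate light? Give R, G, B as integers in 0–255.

R=237, G=239, B=255

t = 7192/100 = 71.92; the t > 66 branch applies.
R = 329.7·(71.92 − 60)^(-0.1332) = 329.7·11.92^(-0.1332) = 329.7·0.71885 = 237.006.
G = 288.1·(71.92 − 60)^(-0.07551) = 288.1·11.92^(-0.07551) = 288.1·0.82934 = 238.932.
B = 255 by definition for t > 66.
Rounded: (237, 239, 255).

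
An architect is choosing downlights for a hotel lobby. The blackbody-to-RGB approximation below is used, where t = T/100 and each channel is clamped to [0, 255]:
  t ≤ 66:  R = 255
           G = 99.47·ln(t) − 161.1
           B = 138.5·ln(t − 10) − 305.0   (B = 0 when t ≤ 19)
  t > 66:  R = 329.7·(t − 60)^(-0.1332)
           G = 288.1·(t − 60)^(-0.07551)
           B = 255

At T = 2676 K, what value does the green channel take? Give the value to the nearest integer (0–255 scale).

166

t = 2676/100 = 26.76; the t ≤ 66 branch applies.
G = 99.47·ln 26.76 − 161.1 = 99.47·3.2869 − 161.1 = 165.849.
Rounded: 166.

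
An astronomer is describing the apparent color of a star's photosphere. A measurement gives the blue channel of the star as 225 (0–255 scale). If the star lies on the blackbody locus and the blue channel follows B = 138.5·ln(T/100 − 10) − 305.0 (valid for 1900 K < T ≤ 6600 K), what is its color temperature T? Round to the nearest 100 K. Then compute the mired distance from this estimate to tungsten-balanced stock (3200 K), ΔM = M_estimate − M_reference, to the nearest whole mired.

ln(t − 10) = (225 + 305.0) / 138.5 = 3.8267.
t − 10 = e^3.8267 = 45.911, so t = 55.911.
T = 100·t = 5591 K → 5600 K to the nearest 100 K.
M_estimate = 10⁶/5600 = 178.57; M_reference = 10⁶/3200 = 312.50.
ΔM = 178.57 − 312.50 = -133.93 → -134 mireds.

-134 mireds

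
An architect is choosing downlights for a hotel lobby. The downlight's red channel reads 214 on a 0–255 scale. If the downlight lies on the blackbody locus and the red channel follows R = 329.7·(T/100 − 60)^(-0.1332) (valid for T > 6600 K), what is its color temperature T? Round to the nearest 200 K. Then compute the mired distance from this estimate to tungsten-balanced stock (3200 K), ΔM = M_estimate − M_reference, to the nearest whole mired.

-196 mireds

(t − 60)^(-0.1332) = 214/329.7 = 0.64907.
t − 60 = 0.64907^(1/-0.1332) = 0.64907^(-7.508) = 25.657, so t = 85.657.
T = 100·t = 8566 K → 8600 K to the nearest 200 K.
M_estimate = 10⁶/8600 = 116.28; M_reference = 10⁶/3200 = 312.50.
ΔM = 116.28 − 312.50 = -196.22 → -196 mireds.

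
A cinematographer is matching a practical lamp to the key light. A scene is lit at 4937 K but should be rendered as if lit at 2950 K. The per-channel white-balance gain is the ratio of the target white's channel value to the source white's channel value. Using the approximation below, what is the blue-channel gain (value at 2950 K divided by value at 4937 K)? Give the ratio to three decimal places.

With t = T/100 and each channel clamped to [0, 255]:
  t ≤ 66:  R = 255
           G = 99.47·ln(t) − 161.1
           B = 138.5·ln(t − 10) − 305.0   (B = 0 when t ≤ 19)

0.522

At 4937 K (t = 49.37):
  B = 138.5·ln(49.37 − 10) − 305.0 = 138.5·ln 39.37 − 305.0 = 138.5·3.6730 − 305.0 = 203.711.
At 2950 K (t = 29.5):
  B = 138.5·ln(29.5 − 10) − 305.0 = 138.5·ln 19.5 − 305.0 = 138.5·2.9704 − 305.0 = 106.402.
Gain = 106.402 / 203.711 = 0.5223 → 0.522.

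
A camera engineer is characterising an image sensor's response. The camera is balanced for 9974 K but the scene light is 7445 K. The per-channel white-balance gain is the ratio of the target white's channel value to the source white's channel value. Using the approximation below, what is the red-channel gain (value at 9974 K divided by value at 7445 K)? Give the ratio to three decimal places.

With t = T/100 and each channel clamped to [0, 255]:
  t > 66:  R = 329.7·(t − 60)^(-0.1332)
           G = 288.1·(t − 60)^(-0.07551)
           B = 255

At 7445 K (t = 74.45):
  R = 329.7·(74.45 − 60)^(-0.1332) = 329.7·14.45^(-0.1332) = 329.7·0.70066 = 231.007.
At 9974 K (t = 99.74):
  R = 329.7·(99.74 − 60)^(-0.1332) = 329.7·39.74^(-0.1332) = 329.7·0.61233 = 201.884.
Gain = 201.884 / 231.007 = 0.8739 → 0.874.

0.874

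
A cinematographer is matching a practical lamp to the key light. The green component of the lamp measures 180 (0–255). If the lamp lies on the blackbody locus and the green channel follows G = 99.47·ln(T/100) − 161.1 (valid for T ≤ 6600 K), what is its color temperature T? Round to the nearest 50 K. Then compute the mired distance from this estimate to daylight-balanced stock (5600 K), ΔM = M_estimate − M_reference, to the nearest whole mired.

+144 mireds

ln t = (180 + 161.1) / 99.47 = 3.4292.
t = e^3.4292 = 30.851.
T = 100·t = 3085 K → 3100 K to the nearest 50 K.
M_estimate = 10⁶/3100 = 322.58; M_reference = 10⁶/5600 = 178.57.
ΔM = 322.58 − 178.57 = 144.01 → +144 mireds.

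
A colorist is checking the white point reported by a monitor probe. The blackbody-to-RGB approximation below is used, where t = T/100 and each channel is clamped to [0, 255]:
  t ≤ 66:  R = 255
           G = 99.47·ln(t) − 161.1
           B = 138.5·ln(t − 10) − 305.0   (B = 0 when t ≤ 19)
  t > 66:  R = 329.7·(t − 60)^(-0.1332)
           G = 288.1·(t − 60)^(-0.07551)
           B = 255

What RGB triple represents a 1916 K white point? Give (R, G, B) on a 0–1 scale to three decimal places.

t = 1916/100 = 19.16; the t ≤ 66 branch applies.
R = 255 by definition for t ≤ 66.
G = 99.47·ln 19.16 − 161.1 = 99.47·2.9528 − 161.1 = 132.617.
B = 138.5·ln(19.16 − 10) − 305.0 = 138.5·ln 9.16 − 305.0 = 138.5·2.2148 − 305.0 = 1.756.
Dividing each by 255: (1.0000, 0.5201, 0.0069) → (1.000, 0.520, 0.007).

(1.000, 0.520, 0.007)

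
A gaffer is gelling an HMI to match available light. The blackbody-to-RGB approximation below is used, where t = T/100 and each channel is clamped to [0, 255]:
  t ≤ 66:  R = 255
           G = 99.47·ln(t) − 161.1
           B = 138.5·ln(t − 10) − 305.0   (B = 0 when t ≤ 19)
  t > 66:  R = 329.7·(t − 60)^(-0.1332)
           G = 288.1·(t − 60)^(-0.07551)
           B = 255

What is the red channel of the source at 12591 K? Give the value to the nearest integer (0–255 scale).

t = 12591/100 = 125.91; the t > 66 branch applies.
R = 329.7·(125.91 − 60)^(-0.1332) = 329.7·65.91^(-0.1332) = 329.7·0.57242 = 188.727.
Rounded: 189.

189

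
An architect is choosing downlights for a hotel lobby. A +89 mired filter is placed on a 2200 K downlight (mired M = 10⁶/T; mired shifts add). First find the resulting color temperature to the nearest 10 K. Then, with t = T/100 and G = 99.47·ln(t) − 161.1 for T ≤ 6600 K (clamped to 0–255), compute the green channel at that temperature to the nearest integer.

129

M_in = 10⁶/2200 = 454.55; M_out = 454.55 + (+89) = 543.55.
T_out = 10⁶/543.55 = 1839.8 K → 1840 K; t = 18.4.
G = 99.47·ln 18.4 − 161.1 = 99.47·2.9124 − 161.1 = 128.592.
Rounded: 129.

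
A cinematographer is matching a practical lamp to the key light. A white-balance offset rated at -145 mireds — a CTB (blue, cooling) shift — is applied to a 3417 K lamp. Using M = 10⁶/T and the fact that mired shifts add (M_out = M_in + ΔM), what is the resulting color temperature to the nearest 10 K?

6770 K

M_in = 10⁶/3417 = 292.65 mireds.
M_out = 292.65 + (-145) = 147.65 mireds.
T_out = 10⁶/147.65 = 6772.6 K → 6770 K.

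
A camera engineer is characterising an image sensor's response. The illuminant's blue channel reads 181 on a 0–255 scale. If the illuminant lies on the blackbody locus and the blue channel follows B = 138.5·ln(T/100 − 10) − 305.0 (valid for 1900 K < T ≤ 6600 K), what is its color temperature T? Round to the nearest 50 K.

ln(t − 10) = (181 + 305.0) / 138.5 = 3.5090.
t − 10 = e^3.5090 = 33.416, so t = 43.416.
T = 100·t = 4342 K → 4350 K to the nearest 50 K.

4350 K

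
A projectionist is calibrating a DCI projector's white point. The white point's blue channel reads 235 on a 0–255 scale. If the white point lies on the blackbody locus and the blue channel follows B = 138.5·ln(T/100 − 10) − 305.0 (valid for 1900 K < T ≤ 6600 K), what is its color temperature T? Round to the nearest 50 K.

ln(t − 10) = (235 + 305.0) / 138.5 = 3.8989.
t − 10 = e^3.8989 = 49.349, so t = 59.349.
T = 100·t = 5935 K → 5950 K to the nearest 50 K.

5950 K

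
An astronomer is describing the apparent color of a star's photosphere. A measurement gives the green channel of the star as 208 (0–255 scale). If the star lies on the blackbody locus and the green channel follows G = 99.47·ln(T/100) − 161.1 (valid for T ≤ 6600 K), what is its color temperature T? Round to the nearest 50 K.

ln t = (208 + 161.1) / 99.47 = 3.7107.
t = e^3.7107 = 40.881.
T = 100·t = 4088 K → 4100 K to the nearest 50 K.

4100 K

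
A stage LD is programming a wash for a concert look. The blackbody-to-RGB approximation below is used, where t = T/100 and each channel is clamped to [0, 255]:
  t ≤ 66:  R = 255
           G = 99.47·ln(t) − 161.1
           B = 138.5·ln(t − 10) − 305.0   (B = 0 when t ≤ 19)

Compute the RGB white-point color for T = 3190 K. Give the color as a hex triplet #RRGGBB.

t = 3190/100 = 31.9; the t ≤ 66 branch applies.
R = 255 by definition for t ≤ 66.
G = 99.47·ln 31.9 − 161.1 = 99.47·3.4626 − 161.1 = 183.325.
B = 138.5·ln(31.9 − 10) − 305.0 = 138.5·ln 21.9 − 305.0 = 138.5·3.0865 − 305.0 = 122.478.
Rounded: (255, 183, 122).
In hex: #FFB77A.

#FFB77A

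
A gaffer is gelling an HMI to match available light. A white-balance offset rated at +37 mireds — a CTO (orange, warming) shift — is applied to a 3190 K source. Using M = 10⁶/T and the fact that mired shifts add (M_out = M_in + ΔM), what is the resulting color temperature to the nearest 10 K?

M_in = 10⁶/3190 = 313.48 mireds.
M_out = 313.48 + (+37) = 350.48 mireds.
T_out = 10⁶/350.48 = 2853.2 K → 2850 K.

2850 K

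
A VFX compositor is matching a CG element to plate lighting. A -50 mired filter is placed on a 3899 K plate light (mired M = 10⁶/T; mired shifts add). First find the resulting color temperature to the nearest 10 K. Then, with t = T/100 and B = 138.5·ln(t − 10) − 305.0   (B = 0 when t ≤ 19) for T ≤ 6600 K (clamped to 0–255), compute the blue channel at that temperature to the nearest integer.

200

M_in = 10⁶/3899 = 256.48; M_out = 256.48 + (-50) = 206.48.
T_out = 10⁶/206.48 = 4843.2 K → 4840 K; t = 48.4.
B = 138.5·ln(48.4 − 10) − 305.0 = 138.5·ln 38.4 − 305.0 = 138.5·3.6481 − 305.0 = 200.256.
Rounded: 200.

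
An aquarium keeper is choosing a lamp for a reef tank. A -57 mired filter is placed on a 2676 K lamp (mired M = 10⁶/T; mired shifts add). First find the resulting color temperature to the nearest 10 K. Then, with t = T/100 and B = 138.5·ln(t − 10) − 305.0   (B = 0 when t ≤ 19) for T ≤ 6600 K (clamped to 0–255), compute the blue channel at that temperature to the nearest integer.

M_in = 10⁶/2676 = 373.69; M_out = 373.69 + (-57) = 316.69.
T_out = 10⁶/316.69 = 3157.6 K → 3160 K; t = 31.6.
B = 138.5·ln(31.6 − 10) − 305.0 = 138.5·ln 21.6 − 305.0 = 138.5·3.0727 − 305.0 = 120.568.
Rounded: 121.

121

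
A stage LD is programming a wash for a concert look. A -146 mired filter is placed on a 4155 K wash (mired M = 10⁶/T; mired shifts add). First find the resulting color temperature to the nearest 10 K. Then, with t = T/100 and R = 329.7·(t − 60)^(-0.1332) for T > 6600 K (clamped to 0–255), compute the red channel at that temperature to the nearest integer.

M_in = 10⁶/4155 = 240.67; M_out = 240.67 + (-146) = 94.67.
T_out = 10⁶/94.67 = 10562.6 K → 10560 K; t = 105.6.
R = 329.7·(105.6 − 60)^(-0.1332) = 329.7·45.6^(-0.1332) = 329.7·0.60121 = 198.219.
Rounded: 198.

198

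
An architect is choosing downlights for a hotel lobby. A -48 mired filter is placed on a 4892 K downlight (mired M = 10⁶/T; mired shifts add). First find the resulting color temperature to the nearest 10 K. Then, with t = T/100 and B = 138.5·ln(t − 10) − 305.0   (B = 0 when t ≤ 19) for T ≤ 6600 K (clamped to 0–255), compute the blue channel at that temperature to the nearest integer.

M_in = 10⁶/4892 = 204.42; M_out = 204.42 + (-48) = 156.42.
T_out = 10⁶/156.42 = 6393.2 K → 6390 K; t = 63.9.
B = 138.5·ln(63.9 − 10) − 305.0 = 138.5·ln 53.9 − 305.0 = 138.5·3.9871 − 305.0 = 247.218.
Rounded: 247.

247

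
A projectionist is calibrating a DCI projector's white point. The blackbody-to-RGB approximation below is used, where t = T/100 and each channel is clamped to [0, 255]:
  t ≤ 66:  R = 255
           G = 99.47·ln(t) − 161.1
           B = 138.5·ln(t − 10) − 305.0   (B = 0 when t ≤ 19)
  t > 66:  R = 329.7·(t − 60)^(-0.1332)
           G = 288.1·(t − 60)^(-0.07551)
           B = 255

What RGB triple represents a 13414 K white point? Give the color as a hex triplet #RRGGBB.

#BAD0FF

t = 13414/100 = 134.14; the t > 66 branch applies.
R = 329.7·(134.14 − 60)^(-0.1332) = 329.7·74.14^(-0.1332) = 329.7·0.56352 = 185.792.
G = 288.1·(134.14 − 60)^(-0.07551) = 288.1·74.14^(-0.07551) = 288.1·0.72242 = 208.130.
B = 255 by definition for t > 66.
Rounded: (186, 208, 255).
In hex: #BAD0FF.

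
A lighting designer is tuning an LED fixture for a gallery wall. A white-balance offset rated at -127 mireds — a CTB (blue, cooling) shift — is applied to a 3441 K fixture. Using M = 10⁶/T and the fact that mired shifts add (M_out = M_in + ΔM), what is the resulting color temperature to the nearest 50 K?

6100 K

M_in = 10⁶/3441 = 290.61 mireds.
M_out = 290.61 + (-127) = 163.61 mireds.
T_out = 10⁶/163.61 = 6112.0 K → 6100 K.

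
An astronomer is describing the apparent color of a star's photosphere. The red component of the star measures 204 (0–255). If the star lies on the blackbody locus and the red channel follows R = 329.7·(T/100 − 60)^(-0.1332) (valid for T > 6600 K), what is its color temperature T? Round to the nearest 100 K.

(t − 60)^(-0.1332) = 204/329.7 = 0.61874.
t − 60 = 0.61874^(1/-0.1332) = 0.61874^(-7.508) = 36.748, so t = 96.748.
T = 100·t = 9675 K → 9700 K to the nearest 100 K.

9700 K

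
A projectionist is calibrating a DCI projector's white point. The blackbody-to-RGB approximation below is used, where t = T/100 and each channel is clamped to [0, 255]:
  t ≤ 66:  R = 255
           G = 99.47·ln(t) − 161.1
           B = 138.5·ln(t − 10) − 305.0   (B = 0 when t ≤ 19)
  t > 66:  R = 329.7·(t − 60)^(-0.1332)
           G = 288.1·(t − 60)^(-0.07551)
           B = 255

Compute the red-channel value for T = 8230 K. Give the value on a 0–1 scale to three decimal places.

t = 8230/100 = 82.3; the t > 66 branch applies.
R = 329.7·(82.3 − 60)^(-0.1332) = 329.7·22.3^(-0.1332) = 329.7·0.66131 = 218.034.
On a 0–1 scale: 218.034/255 = 0.8550 → 0.855.

0.855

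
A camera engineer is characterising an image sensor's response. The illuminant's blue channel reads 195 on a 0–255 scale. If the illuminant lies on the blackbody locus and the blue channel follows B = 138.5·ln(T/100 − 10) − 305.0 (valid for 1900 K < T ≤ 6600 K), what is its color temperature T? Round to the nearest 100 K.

4700 K

ln(t − 10) = (195 + 305.0) / 138.5 = 3.6101.
t − 10 = e^3.6101 = 36.970, so t = 46.970.
T = 100·t = 4697 K → 4700 K to the nearest 100 K.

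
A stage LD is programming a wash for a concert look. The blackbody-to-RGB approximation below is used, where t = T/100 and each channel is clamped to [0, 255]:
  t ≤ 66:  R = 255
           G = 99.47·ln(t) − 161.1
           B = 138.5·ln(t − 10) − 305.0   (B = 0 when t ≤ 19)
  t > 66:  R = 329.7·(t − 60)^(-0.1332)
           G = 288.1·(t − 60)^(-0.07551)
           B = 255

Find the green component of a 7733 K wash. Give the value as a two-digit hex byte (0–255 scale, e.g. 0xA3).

t = 7733/100 = 77.33; the t > 66 branch applies.
G = 288.1·(77.33 − 60)^(-0.07551) = 288.1·17.33^(-0.07551) = 288.1·0.80623 = 232.275.
Rounded: 232; in hex, 0xE8.

0xE8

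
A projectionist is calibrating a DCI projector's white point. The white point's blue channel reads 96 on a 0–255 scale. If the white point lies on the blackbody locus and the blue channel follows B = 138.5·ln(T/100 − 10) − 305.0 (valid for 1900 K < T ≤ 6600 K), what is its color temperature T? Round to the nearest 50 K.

ln(t − 10) = (96 + 305.0) / 138.5 = 2.8953.
t − 10 = e^2.8953 = 18.089, so t = 28.089.
T = 100·t = 2809 K → 2800 K to the nearest 50 K.

2800 K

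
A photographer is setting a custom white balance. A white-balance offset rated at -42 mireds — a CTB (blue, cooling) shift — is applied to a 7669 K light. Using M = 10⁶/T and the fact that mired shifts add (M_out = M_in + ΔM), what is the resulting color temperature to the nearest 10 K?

M_in = 10⁶/7669 = 130.40 mireds.
M_out = 130.40 + (-42) = 88.40 mireds.
T_out = 10⁶/88.40 = 11312.8 K → 11310 K.

11310 K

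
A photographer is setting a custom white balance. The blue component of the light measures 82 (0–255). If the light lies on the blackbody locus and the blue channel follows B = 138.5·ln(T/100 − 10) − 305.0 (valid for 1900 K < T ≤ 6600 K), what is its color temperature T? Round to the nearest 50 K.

ln(t − 10) = (82 + 305.0) / 138.5 = 2.7942.
t − 10 = e^2.7942 = 16.350, so t = 26.350.
T = 100·t = 2635 K → 2650 K to the nearest 50 K.

2650 K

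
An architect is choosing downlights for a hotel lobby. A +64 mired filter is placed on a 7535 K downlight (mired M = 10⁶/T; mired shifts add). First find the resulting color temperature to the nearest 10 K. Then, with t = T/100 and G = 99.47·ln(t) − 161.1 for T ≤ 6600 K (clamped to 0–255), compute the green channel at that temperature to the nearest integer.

230

M_in = 10⁶/7535 = 132.71; M_out = 132.71 + (+64) = 196.71.
T_out = 10⁶/196.71 = 5083.5 K → 5080 K; t = 50.8.
G = 99.47·ln 50.8 − 161.1 = 99.47·3.9279 − 161.1 = 229.608.
Rounded: 230.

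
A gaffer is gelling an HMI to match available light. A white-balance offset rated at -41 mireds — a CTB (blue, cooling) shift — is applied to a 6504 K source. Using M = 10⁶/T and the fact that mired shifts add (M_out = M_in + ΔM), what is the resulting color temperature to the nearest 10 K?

8870 K

M_in = 10⁶/6504 = 153.75 mireds.
M_out = 153.75 + (-41) = 112.75 mireds.
T_out = 10⁶/112.75 = 8869.1 K → 8870 K.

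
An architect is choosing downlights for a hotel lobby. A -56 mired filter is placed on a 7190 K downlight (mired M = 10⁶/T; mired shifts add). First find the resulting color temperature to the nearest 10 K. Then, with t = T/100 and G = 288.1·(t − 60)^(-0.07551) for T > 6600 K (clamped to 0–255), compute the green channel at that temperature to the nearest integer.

211

M_in = 10⁶/7190 = 139.08; M_out = 139.08 + (-56) = 83.08.
T_out = 10⁶/83.08 = 12036.3 K → 12040 K; t = 120.4.
G = 288.1·(120.4 − 60)^(-0.07551) = 288.1·60.4^(-0.07551) = 288.1·0.73369 = 211.377.
Rounded: 211.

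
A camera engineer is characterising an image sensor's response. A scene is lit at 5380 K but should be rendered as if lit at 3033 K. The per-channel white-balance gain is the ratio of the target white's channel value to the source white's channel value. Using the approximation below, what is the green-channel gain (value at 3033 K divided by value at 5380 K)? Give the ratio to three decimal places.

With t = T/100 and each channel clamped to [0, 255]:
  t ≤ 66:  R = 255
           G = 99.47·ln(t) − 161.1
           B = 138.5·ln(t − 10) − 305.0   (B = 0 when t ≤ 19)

0.758

At 5380 K (t = 53.8):
  G = 99.47·ln 53.8 − 161.1 = 99.47·3.9853 − 161.1 = 235.315.
At 3033 K (t = 30.33):
  G = 99.47·ln 30.33 − 161.1 = 99.47·3.4121 − 161.1 = 178.305.
Gain = 178.305 / 235.315 = 0.7577 → 0.758.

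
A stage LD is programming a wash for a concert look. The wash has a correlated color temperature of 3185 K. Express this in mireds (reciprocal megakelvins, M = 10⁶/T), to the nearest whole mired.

M = 10⁶ / 3185 = 313.972 → 314 mireds.

314 mireds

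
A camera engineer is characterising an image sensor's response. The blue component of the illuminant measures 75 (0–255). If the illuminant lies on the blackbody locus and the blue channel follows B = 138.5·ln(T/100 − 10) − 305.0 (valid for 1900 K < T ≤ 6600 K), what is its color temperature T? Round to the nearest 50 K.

2550 K

ln(t − 10) = (75 + 305.0) / 138.5 = 2.7437.
t − 10 = e^2.7437 = 15.544, so t = 25.544.
T = 100·t = 2554 K → 2550 K to the nearest 50 K.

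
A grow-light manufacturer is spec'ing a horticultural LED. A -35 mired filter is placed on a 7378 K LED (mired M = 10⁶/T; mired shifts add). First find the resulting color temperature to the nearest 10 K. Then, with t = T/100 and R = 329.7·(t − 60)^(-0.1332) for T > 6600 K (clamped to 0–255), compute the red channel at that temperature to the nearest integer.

M_in = 10⁶/7378 = 135.54; M_out = 135.54 + (-35) = 100.54.
T_out = 10⁶/100.54 = 9946.5 K → 9950 K; t = 99.5.
R = 329.7·(99.5 − 60)^(-0.1332) = 329.7·39.5^(-0.1332) = 329.7·0.61282 = 202.047.
Rounded: 202.

202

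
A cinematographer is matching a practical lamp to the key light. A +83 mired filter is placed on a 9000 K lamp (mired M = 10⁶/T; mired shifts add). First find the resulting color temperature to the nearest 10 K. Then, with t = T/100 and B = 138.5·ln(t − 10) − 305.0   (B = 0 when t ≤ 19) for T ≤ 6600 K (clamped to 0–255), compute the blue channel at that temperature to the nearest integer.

211

M_in = 10⁶/9000 = 111.11; M_out = 111.11 + (+83) = 194.11.
T_out = 10⁶/194.11 = 5151.7 K → 5150 K; t = 51.5.
B = 138.5·ln(51.5 − 10) − 305.0 = 138.5·ln 41.5 − 305.0 = 138.5·3.7257 − 305.0 = 211.009.
Rounded: 211.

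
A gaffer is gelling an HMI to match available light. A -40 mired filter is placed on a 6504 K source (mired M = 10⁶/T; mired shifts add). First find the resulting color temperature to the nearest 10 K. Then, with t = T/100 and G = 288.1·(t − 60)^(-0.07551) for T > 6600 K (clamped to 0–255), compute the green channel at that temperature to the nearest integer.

224

M_in = 10⁶/6504 = 153.75; M_out = 153.75 + (-40) = 113.75.
T_out = 10⁶/113.75 = 8791.1 K → 8790 K; t = 87.9.
G = 288.1·(87.9 − 60)^(-0.07551) = 288.1·27.9^(-0.07551) = 288.1·0.77775 = 224.071.
Rounded: 224.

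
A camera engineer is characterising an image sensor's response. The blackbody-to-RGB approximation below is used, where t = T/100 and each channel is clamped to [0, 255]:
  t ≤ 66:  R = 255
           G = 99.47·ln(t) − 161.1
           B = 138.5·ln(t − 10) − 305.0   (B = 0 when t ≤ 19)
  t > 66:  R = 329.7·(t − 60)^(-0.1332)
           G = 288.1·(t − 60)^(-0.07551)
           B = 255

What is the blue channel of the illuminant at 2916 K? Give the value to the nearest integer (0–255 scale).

t = 2916/100 = 29.16; the t ≤ 66 branch applies.
B = 138.5·ln(29.16 − 10) − 305.0 = 138.5·ln 19.16 − 305.0 = 138.5·2.9528 − 305.0 = 103.966.
Rounded: 104.

104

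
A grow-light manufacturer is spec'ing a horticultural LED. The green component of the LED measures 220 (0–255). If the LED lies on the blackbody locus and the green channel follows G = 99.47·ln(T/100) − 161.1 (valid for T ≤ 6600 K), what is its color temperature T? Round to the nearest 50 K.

ln t = (220 + 161.1) / 99.47 = 3.8313.
t = e^3.8313 = 46.123.
T = 100·t = 4612 K → 4600 K to the nearest 50 K.

4600 K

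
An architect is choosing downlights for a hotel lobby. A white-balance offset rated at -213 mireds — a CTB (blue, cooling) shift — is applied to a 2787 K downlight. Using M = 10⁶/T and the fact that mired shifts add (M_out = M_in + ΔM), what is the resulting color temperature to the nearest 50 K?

6850 K

M_in = 10⁶/2787 = 358.81 mireds.
M_out = 358.81 + (-213) = 145.81 mireds.
T_out = 10⁶/145.81 = 6858.3 K → 6850 K.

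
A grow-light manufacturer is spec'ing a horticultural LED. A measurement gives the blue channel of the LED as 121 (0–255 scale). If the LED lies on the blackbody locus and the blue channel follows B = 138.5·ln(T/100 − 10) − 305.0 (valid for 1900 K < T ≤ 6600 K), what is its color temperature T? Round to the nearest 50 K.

ln(t − 10) = (121 + 305.0) / 138.5 = 3.0758.
t − 10 = e^3.0758 = 21.667, so t = 31.667.
T = 100·t = 3167 K → 3150 K to the nearest 50 K.

3150 K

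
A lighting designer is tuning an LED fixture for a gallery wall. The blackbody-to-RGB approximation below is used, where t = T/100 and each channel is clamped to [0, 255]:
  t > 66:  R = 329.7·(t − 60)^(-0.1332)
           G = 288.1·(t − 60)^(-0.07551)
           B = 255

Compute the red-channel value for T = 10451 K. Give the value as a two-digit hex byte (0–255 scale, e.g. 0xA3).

t = 10451/100 = 104.51; the t > 66 branch applies.
R = 329.7·(104.51 − 60)^(-0.1332) = 329.7·44.51^(-0.1332) = 329.7·0.60315 = 198.859.
Rounded: 199; in hex, 0xC7.

0xC7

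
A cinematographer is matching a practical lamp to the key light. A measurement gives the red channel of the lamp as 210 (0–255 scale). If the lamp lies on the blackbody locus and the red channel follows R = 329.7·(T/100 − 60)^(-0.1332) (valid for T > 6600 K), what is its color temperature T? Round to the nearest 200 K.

(t − 60)^(-0.1332) = 210/329.7 = 0.63694.
t − 60 = 0.63694^(1/-0.1332) = 0.63694^(-7.508) = 29.561, so t = 89.561.
T = 100·t = 8956 K → 9000 K to the nearest 200 K.

9000 K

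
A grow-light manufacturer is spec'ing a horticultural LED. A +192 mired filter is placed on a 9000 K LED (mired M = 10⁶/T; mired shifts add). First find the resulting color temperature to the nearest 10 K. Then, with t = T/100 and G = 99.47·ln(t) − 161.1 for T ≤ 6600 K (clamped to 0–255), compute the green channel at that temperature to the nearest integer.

M_in = 10⁶/9000 = 111.11; M_out = 111.11 + (+192) = 303.11.
T_out = 10⁶/303.11 = 3299.1 K → 3300 K; t = 33.
G = 99.47·ln 33 − 161.1 = 99.47·3.4965 − 161.1 = 186.698.
Rounded: 187.

187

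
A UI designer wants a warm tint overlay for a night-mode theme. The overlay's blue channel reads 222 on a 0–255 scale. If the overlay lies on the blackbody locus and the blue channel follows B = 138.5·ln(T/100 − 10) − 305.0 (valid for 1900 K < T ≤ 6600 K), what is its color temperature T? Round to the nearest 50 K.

5500 K

ln(t − 10) = (222 + 305.0) / 138.5 = 3.8051.
t − 10 = e^3.8051 = 44.928, so t = 54.928.
T = 100·t = 5493 K → 5500 K to the nearest 50 K.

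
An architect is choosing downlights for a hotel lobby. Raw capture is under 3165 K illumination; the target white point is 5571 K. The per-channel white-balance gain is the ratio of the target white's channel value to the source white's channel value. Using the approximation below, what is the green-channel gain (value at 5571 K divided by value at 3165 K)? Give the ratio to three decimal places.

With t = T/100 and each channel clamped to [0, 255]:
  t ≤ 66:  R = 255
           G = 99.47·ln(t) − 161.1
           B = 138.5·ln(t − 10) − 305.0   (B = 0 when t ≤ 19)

1.308

At 3165 K (t = 31.65):
  G = 99.47·ln 31.65 − 161.1 = 99.47·3.4547 − 161.1 = 182.543.
At 5571 K (t = 55.71):
  G = 99.47·ln 55.71 − 161.1 = 99.47·4.0202 − 161.1 = 238.785.
Gain = 238.785 / 182.543 = 1.3081 → 1.308.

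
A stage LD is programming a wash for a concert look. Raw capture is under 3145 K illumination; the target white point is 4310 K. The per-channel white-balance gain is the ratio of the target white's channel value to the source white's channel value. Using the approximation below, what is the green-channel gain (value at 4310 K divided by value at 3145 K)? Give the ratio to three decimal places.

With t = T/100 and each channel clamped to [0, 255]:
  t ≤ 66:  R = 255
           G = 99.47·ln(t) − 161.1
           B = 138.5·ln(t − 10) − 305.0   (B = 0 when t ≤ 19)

1.172

At 3145 K (t = 31.45):
  G = 99.47·ln 31.45 − 161.1 = 99.47·3.4484 − 161.1 = 181.912.
At 4310 K (t = 43.1):
  G = 99.47·ln 43.1 − 161.1 = 99.47·3.7635 − 161.1 = 213.258.
Gain = 213.258 / 181.912 = 1.1723 → 1.172.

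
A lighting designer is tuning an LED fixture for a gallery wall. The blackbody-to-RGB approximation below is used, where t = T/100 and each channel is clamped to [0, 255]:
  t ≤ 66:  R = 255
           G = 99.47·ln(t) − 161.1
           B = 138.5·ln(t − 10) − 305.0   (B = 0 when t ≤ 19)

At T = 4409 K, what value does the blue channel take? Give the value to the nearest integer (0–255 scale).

184

t = 4409/100 = 44.09; the t ≤ 66 branch applies.
B = 138.5·ln(44.09 − 10) − 305.0 = 138.5·ln 34.09 − 305.0 = 138.5·3.5290 − 305.0 = 183.767.
Rounded: 184.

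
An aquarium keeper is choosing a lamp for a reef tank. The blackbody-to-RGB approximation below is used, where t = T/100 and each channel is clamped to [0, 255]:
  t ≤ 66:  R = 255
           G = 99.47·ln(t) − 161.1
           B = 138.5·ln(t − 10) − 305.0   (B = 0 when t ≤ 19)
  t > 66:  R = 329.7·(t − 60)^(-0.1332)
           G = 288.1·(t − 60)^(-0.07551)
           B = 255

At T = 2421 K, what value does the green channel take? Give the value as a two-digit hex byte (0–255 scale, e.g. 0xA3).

t = 2421/100 = 24.21; the t ≤ 66 branch applies.
G = 99.47·ln 24.21 − 161.1 = 99.47·3.1868 − 161.1 = 155.888.
Rounded: 156; in hex, 0x9C.

0x9C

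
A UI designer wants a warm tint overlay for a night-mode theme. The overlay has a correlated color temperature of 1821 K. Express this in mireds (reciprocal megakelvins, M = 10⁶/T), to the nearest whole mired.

549 mireds

M = 10⁶ / 1821 = 549.149 → 549 mireds.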